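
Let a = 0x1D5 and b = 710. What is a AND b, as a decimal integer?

0x1D5 = 0111010101
710 = 1011000110
AND → 0011000100 = 196

196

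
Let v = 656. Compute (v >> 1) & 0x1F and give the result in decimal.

8

v = 01010010000
Shift right by 1: 0101001000
Mask low 5 bits: 01000 = 8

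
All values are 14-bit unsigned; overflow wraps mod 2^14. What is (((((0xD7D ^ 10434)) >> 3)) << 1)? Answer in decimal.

0xD7D = 00110101111101
10434 = 10100011000010
→ ^ → 10010110111111 = 9663
→ >> 3 → 00010010110111 = 1207
→ << 1 (mod 2^14) → 00100101101110 = 2414

2414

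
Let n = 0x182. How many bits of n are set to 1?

0x182 = 110000010
Count the 1s: 1 + 1 + 1 = 3

3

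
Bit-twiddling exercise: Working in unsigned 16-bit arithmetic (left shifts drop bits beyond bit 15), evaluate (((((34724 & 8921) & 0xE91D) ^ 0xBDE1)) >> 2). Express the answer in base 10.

12152

34724 = 1000011110100100
8921 = 0010001011011001
→ & → 0000001010000000 = 640
0xE91D = 1110100100011101
→ & → 0000000000000000 = 0
0xBDE1 = 1011110111100001
→ ^ → 1011110111100001 = 48609
→ >> 2 → 0010111101111000 = 12152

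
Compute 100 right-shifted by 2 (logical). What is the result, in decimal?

100 = 1100100
shift right by 2 → 0011001 = 25
(equivalently, floor(100 / 4))

25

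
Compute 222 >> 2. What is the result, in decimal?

55

222 = 11011110
shift right by 2 → 00110111 = 55
(equivalently, floor(222 / 4))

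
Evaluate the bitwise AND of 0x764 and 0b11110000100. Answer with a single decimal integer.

0x764 = 11101100100
b = 11110000100
AND → 11100000100 = 1796

1796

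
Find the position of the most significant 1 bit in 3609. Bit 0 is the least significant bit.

3609 = 111000011001
The topmost 1 is at position 11 (since 2^11 = 2048 ≤ 3609 < 4096).

11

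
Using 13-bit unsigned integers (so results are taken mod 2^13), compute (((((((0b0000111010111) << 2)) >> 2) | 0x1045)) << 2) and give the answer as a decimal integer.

0b0000111010111 = 0000111010111
→ << 2 (mod 2^13) → 0011101011100 = 1884
→ >> 2 → 0000111010111 = 471
0x1045 = 1000001000101
→ | → 1000111010111 = 4567
→ << 2 (mod 2^13) → 0011101011100 = 1884

1884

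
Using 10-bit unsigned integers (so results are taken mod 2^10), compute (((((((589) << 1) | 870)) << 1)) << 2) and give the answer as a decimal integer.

589 = 1001001101
→ << 1 (mod 2^10) → 0010011010 = 154
870 = 1101100110
→ | → 1111111110 = 1022
→ << 1 (mod 2^10) → 1111111100 = 1020
→ << 2 (mod 2^10) → 1111110000 = 1008

1008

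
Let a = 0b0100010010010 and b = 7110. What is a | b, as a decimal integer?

7126

a = 0100010010010
7110 = 1101111000110
 OR → 1101111010110 = 7126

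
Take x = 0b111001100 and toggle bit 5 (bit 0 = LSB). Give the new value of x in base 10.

492

x = 111001100
bit 5 is currently 0; toggle it via x ^ (1 << 5) = x ^ 32
→ 111101100 = 492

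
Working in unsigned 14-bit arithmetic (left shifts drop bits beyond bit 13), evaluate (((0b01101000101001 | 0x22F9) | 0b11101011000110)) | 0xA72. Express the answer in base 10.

15103

0b01101000101001 = 01101000101001
0x22F9 = 10001011111001
→ | → 11101011111001 = 15097
0b11101011000110 = 11101011000110
→ | → 11101011111111 = 15103
0xA72 = 00101001110010
→ | → 11101011111111 = 15103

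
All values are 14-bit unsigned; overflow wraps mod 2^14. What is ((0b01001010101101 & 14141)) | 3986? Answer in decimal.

0b01001010101101 = 01001010101101
14141 = 11011100111101
→ & → 01001000101101 = 4653
3986 = 00111110010010
→ | → 01111110111111 = 8127

8127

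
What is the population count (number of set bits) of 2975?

2975 = 101110011111
Count the 1s: 1 + 1 + 1 + 1 + 1 + 1 + 1 + 1 + 1 = 9

9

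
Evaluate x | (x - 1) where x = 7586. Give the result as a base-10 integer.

7587

x = 1110110100010 = 7586
x - 1 = 1110110100001
OR    = 1110110100011 = 7587
(x | (x - 1) sets all bits below the lowest set bit.)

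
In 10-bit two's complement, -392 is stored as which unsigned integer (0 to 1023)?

632

392 in 10 bits: 0110001000
Invert: 1001110111
Add 1:  1001111000 = 632
(Check: 2^10 - 392 = 1024 - 392 = 632.)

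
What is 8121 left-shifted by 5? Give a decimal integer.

259872

8121 = 000001111110111001
shift left by 5 → 111111011100100000 = 259872
(equivalently, 8121 × 2^5 = 8121 × 32)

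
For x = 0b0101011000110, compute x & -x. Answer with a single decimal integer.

x = 101011000110 = 2758
-x (two's complement) = …010100111010
AND   = 000000000010 = 2
(x & -x isolates the lowest set bit of x.)

2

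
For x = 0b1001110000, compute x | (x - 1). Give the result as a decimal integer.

639

x = 1001110000 = 624
x - 1 = 1001101111
OR    = 1001111111 = 639
(x | (x - 1) sets all bits below the lowest set bit.)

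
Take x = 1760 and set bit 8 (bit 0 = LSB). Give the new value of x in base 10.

2016

x = 011011100000
bit 8 is currently 0; set it via x | (1 << 8) = x | 256
→ 011111100000 = 2016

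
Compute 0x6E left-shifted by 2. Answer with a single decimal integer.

440

0x6E = 001101110
shift left by 2 → 110111000 = 440
(equivalently, 110 × 2^2 = 110 × 4)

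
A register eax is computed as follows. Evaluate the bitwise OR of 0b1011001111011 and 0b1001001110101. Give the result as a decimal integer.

5759

a = 1011001111011
b = 1001001110101
 OR → 1011001111111 = 5759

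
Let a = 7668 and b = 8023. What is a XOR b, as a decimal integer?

7668 = 1110111110100
8023 = 1111101010111
XOR → 0001010100011 = 675

675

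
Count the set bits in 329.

329 = 101001001
Count the 1s: 1 + 1 + 1 + 1 = 4

4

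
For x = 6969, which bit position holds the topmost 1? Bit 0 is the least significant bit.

6969 = 1101100111001
The topmost 1 is at position 12 (since 2^12 = 4096 ≤ 6969 < 8192).

12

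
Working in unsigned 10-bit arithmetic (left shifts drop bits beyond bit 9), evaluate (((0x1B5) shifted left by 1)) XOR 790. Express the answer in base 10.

0x1B5 = 0110110101
→ shifted left by 1 (mod 2^10) → 1101101010 = 874
790 = 1100010110
→ XOR → 0001111100 = 124

124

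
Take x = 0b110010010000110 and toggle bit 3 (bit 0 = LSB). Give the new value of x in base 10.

25742

x = 110010010000110
bit 3 is currently 0; toggle it via x ^ (1 << 3) = x ^ 8
→ 110010010001110 = 25742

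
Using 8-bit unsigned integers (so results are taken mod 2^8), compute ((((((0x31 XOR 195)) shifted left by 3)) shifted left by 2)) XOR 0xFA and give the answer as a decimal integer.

0x31 = 00110001
195 = 11000011
→ XOR → 11110010 = 242
→ shifted left by 3 (mod 2^8) → 10010000 = 144
→ shifted left by 2 (mod 2^8) → 01000000 = 64
0xFA = 11111010
→ XOR → 10111010 = 186

186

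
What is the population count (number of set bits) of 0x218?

3

0x218 = 1000011000
Count the 1s: 1 + 1 + 1 = 3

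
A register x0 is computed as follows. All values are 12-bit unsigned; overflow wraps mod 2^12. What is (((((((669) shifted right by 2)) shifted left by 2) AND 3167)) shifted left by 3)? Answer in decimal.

224

669 = 001010011101
→ shifted right by 2 → 000010100111 = 167
→ shifted left by 2 (mod 2^12) → 001010011100 = 668
3167 = 110001011111
→ AND → 000000011100 = 28
→ shifted left by 3 (mod 2^12) → 000011100000 = 224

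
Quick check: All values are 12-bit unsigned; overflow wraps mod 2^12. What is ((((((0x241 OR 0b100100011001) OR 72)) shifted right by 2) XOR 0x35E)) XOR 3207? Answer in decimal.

3343

0x241 = 001001000001
0b100100011001 = 100100011001
→ OR → 101101011001 = 2905
72 = 000001001000
→ OR → 101101011001 = 2905
→ shifted right by 2 → 001011010110 = 726
0x35E = 001101011110
→ XOR → 000110001000 = 392
3207 = 110010000111
→ XOR → 110100001111 = 3343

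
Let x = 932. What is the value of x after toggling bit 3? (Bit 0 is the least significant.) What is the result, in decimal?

940

x = 0001110100100
bit 3 is currently 0; toggle it via x ^ (1 << 3) = x ^ 8
→ 0001110101100 = 940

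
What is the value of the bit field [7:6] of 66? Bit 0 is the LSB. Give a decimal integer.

v = 001000010
Shift right by 6: 001
Mask low 2 bits: 01 = 1

1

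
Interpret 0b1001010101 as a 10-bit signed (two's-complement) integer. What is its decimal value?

-427

pattern = 1001010101 (MSB is 1 ⇒ negative)
Invert: 0110101010, add 1 → 0110101011 = 427, so the value is -427.
(Equivalently: 597 - 2^10 = 597 - 1024 = -427.)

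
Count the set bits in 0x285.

0x285 = 1010000101
Count the 1s: 1 + 1 + 1 + 1 = 4

4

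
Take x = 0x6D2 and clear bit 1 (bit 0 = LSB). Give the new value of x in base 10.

1744

x = 000011011010010
bit 1 is currently 1; clear it via x & ~(1 << 1) = x & ~2
→ 000011011010000 = 1744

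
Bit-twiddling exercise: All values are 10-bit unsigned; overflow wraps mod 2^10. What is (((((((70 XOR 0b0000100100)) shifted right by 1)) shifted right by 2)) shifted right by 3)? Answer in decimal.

70 = 0001000110
0b0000100100 = 0000100100
→ XOR → 0001100010 = 98
→ shifted right by 1 → 0000110001 = 49
→ shifted right by 2 → 0000001100 = 12
→ shifted right by 3 → 0000000001 = 1

1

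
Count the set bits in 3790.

8

3790 = 111011001110
Count the 1s: 1 + 1 + 1 + 1 + 1 + 1 + 1 + 1 = 8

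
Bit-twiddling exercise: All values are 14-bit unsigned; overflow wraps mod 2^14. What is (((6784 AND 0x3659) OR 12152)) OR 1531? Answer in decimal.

16379

6784 = 01101010000000
0x3659 = 11011001011001
→ AND → 01001000000000 = 4608
12152 = 10111101111000
→ OR → 11111101111000 = 16248
1531 = 00010111111011
→ OR → 11111111111011 = 16379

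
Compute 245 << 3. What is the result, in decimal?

245 = 00011110101
shift left by 3 → 11110101000 = 1960
(equivalently, 245 × 2^3 = 245 × 8)

1960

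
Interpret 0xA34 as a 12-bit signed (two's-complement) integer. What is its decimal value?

-1484

pattern = 101000110100 (MSB is 1 ⇒ negative)
Invert: 010111001011, add 1 → 010111001100 = 1484, so the value is -1484.
(Equivalently: 2612 - 2^12 = 2612 - 4096 = -1484.)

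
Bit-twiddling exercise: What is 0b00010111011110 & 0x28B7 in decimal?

150

a = 00010111011110
0x28B7 = 10100010110111
AND → 00000010010110 = 150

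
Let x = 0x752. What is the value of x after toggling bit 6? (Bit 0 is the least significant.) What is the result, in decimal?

1810

x = 11101010010
bit 6 is currently 1; toggle it via x ^ (1 << 6) = x ^ 64
→ 11100010010 = 1810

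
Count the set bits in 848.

4

848 = 1101010000
Count the 1s: 1 + 1 + 1 + 1 = 4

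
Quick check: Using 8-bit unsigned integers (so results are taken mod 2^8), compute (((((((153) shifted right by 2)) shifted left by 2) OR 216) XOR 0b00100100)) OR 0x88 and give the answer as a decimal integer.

153 = 10011001
→ shifted right by 2 → 00100110 = 38
→ shifted left by 2 (mod 2^8) → 10011000 = 152
216 = 11011000
→ OR → 11011000 = 216
0b00100100 = 00100100
→ XOR → 11111100 = 252
0x88 = 10001000
→ OR → 11111100 = 252

252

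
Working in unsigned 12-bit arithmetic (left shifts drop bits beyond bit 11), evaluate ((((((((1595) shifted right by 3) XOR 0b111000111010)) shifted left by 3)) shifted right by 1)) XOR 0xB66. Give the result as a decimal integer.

2194

1595 = 011000111011
→ shifted right by 3 → 000011000111 = 199
0b111000111010 = 111000111010
→ XOR → 111011111101 = 3837
→ shifted left by 3 (mod 2^12) → 011111101000 = 2024
→ shifted right by 1 → 001111110100 = 1012
0xB66 = 101101100110
→ XOR → 100010010010 = 2194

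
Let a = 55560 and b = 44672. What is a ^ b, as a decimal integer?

30600

55560 = 1101100100001000
44672 = 1010111010000000
XOR → 0111011110001000 = 30600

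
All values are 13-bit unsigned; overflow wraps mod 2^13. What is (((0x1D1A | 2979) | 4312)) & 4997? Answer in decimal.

4993

0x1D1A = 1110100011010
2979 = 0101110100011
→ | → 1111110111011 = 8123
4312 = 1000011011000
→ | → 1111111111011 = 8187
4997 = 1001110000101
→ & → 1001110000001 = 4993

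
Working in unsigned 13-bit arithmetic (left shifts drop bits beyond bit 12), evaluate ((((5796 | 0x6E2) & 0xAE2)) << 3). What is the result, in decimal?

5796 = 1011010100100
0x6E2 = 0011011100010
→ | → 1011011100110 = 5862
0xAE2 = 0101011100010
→ & → 0001011100010 = 738
→ << 3 (mod 2^13) → 1011100010000 = 5904

5904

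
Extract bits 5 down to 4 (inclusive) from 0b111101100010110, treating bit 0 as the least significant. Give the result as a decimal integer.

v = 111101100010110
Shift right by 4: 11110110001
Mask low 2 bits: 01 = 1

1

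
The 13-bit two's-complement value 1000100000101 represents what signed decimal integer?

-3835

pattern = 1000100000101 (MSB is 1 ⇒ negative)
Invert: 0111011111010, add 1 → 0111011111011 = 3835, so the value is -3835.
(Equivalently: 4357 - 2^13 = 4357 - 8192 = -3835.)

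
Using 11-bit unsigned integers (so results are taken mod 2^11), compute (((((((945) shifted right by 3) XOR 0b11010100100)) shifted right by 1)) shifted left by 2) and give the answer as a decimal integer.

945 = 01110110001
→ shifted right by 3 → 00001110110 = 118
0b11010100100 = 11010100100
→ XOR → 11011010010 = 1746
→ shifted right by 1 → 01101101001 = 873
→ shifted left by 2 (mod 2^11) → 10110100100 = 1444

1444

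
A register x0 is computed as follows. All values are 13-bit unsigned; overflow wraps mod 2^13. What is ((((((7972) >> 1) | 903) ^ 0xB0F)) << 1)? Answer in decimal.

7972 = 1111100100100
→ >> 1 → 0111110010010 = 3986
903 = 0001110000111
→ | → 0111110010111 = 3991
0xB0F = 0101100001111
→ ^ → 0010010011000 = 1176
→ << 1 (mod 2^13) → 0100100110000 = 2352

2352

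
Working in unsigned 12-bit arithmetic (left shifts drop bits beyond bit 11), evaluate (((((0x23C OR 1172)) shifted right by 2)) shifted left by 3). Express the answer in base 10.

0x23C = 001000111100
1172 = 010010010100
→ OR → 011010111100 = 1724
→ shifted right by 2 → 000110101111 = 431
→ shifted left by 3 (mod 2^12) → 110101111000 = 3448

3448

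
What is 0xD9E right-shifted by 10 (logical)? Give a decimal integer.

3

0xD9E = 110110011110
shift right by 10 → 000000000011 = 3
(equivalently, floor(3486 / 1024))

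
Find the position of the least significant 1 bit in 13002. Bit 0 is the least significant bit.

13002 = 11001011001010
Trailing zeros: 1, so the lowest set bit is bit 1 (value 2).

1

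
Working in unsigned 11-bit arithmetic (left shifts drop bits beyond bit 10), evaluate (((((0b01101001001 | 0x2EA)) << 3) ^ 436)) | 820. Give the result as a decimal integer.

0b01101001001 = 01101001001
0x2EA = 01011101010
→ | → 01111101011 = 1003
→ << 3 (mod 2^11) → 11101011000 = 1880
436 = 00110110100
→ ^ → 11011101100 = 1772
820 = 01100110100
→ | → 11111111100 = 2044

2044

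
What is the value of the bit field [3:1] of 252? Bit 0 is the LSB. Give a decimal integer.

v = 11111100
Shift right by 1: 1111110
Mask low 3 bits: 110 = 6

6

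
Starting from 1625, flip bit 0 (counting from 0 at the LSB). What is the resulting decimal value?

1624

x = 011001011001
bit 0 is currently 1; toggle it via x ^ (1 << 0) = x ^ 1
→ 011001011000 = 1624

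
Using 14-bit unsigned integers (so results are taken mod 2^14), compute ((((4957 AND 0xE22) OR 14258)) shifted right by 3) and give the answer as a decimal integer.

4957 = 01001101011101
0xE22 = 00111000100010
→ AND → 00001000000000 = 512
14258 = 11011110110010
→ OR → 11011110110010 = 14258
→ shifted right by 3 → 00011011110110 = 1782

1782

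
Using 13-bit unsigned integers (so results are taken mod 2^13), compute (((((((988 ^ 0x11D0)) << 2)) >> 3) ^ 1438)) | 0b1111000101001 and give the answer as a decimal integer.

988 = 0001111011100
0x11D0 = 1000111010000
→ ^ → 1001000001100 = 4620
→ << 2 (mod 2^13) → 0100000110000 = 2096
→ >> 3 → 0000100000110 = 262
1438 = 0010110011110
→ ^ → 0010010011000 = 1176
0b1111000101001 = 1111000101001
→ | → 1111010111001 = 7865

7865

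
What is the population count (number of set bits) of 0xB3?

5

0xB3 = 10110011
Count the 1s: 1 + 1 + 1 + 1 + 1 = 5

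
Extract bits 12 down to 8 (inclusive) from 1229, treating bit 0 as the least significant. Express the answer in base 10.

v = 00010011001101
Shift right by 8: 000100
Mask low 5 bits: 00100 = 4

4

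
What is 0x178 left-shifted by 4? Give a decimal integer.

0x178 = 0000101111000
shift left by 4 → 1011110000000 = 6016
(equivalently, 376 × 2^4 = 376 × 16)

6016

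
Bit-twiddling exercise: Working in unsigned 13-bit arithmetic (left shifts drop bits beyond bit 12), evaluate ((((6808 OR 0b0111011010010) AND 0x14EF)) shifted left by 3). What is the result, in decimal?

1616

6808 = 1101010011000
0b0111011010010 = 0111011010010
→ OR → 1111011011010 = 7898
0x14EF = 1010011101111
→ AND → 1010011001010 = 5322
→ shifted left by 3 (mod 2^13) → 0011001010000 = 1616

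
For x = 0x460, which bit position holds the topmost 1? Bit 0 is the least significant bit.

0x460 = 10001100000
The topmost 1 is at position 10 (since 2^10 = 1024 ≤ 1120 < 2048).

10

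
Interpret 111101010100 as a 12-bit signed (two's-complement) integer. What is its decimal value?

pattern = 111101010100 (MSB is 1 ⇒ negative)
Invert: 000010101011, add 1 → 000010101100 = 172, so the value is -172.
(Equivalently: 3924 - 2^12 = 3924 - 4096 = -172.)

-172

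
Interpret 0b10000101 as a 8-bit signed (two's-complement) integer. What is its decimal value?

-123

pattern = 10000101 (MSB is 1 ⇒ negative)
Invert: 01111010, add 1 → 01111011 = 123, so the value is -123.
(Equivalently: 133 - 2^8 = 133 - 256 = -123.)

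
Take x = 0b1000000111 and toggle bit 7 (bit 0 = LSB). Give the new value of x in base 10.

x = 1000000111
bit 7 is currently 0; toggle it via x ^ (1 << 7) = x ^ 128
→ 1010000111 = 647

647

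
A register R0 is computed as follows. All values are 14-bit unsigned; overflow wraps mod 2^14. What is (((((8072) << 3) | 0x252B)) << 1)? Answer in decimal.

8072 = 01111110001000
→ << 3 (mod 2^14) → 11110001000000 = 15424
0x252B = 10010100101011
→ | → 11110101101011 = 15723
→ << 1 (mod 2^14) → 11101011010110 = 15062

15062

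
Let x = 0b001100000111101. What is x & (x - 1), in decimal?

x = 1100000111101 = 6205
x - 1 = 1100000111100
AND   = 1100000111100 = 6204
(x & (x - 1) clears the lowest set bit of x.)

6204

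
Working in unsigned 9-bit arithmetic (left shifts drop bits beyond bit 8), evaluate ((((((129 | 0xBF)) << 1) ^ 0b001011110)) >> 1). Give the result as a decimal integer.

144

129 = 010000001
0xBF = 010111111
→ | → 010111111 = 191
→ << 1 (mod 2^9) → 101111110 = 382
0b001011110 = 001011110
→ ^ → 100100000 = 288
→ >> 1 → 010010000 = 144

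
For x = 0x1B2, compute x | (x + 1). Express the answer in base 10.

x = 110110010 = 434
x + 1 = 110110011
OR    = 110110011 = 435
(x | (x + 1) sets the lowest cleared bit.)

435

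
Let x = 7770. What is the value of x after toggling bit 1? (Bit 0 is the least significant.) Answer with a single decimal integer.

7768

x = 1111001011010
bit 1 is currently 1; toggle it via x ^ (1 << 1) = x ^ 2
→ 1111001011000 = 7768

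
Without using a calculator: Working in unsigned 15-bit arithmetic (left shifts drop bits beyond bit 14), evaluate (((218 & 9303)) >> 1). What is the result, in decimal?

218 = 000000011011010
9303 = 010010001010111
→ & → 000000001010010 = 82
→ >> 1 → 000000000101001 = 41

41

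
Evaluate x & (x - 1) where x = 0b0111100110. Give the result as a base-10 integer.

x = 111100110 = 486
x - 1 = 111100101
AND   = 111100100 = 484
(x & (x - 1) clears the lowest set bit of x.)

484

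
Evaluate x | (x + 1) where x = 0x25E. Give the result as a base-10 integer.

x = 1001011110 = 606
x + 1 = 1001011111
OR    = 1001011111 = 607
(x | (x + 1) sets the lowest cleared bit.)

607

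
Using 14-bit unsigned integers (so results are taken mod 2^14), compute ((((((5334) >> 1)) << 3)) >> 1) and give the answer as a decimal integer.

2476

5334 = 01010011010110
→ >> 1 → 00101001101011 = 2667
→ << 3 (mod 2^14) → 01001101011000 = 4952
→ >> 1 → 00100110101100 = 2476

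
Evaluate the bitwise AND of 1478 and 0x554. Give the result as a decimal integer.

1348

1478 = 10111000110
0x554 = 10101010100
AND → 10101000100 = 1348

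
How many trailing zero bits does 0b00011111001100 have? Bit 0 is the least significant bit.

0b00011111001100 = 11111001100
Trailing zeros: 2, so the lowest set bit is bit 2 (value 4).

2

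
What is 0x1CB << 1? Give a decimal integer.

0x1CB = 0111001011
shift left by 1 → 1110010110 = 918
(equivalently, 459 × 2^1 = 459 × 2)

918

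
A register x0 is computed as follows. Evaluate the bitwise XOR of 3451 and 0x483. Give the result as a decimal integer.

2552

3451 = 110101111011
0x483 = 010010000011
XOR → 100111111000 = 2552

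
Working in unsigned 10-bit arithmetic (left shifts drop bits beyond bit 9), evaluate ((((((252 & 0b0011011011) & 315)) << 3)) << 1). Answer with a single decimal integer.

252 = 0011111100
0b0011011011 = 0011011011
→ & → 0011011000 = 216
315 = 0100111011
→ & → 0000011000 = 24
→ << 3 (mod 2^10) → 0011000000 = 192
→ << 1 (mod 2^10) → 0110000000 = 384

384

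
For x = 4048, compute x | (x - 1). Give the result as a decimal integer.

x = 111111010000 = 4048
x - 1 = 111111001111
OR    = 111111011111 = 4063
(x | (x - 1) sets all bits below the lowest set bit.)

4063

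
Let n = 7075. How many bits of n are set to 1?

7075 = 1101110100011
Count the 1s: 1 + 1 + 1 + 1 + 1 + 1 + 1 + 1 = 8

8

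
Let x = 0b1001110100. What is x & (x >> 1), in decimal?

48

x = 1001110100 = 628
x>>1 = 0100111010
AND  = 0000110000 = 48
(x & (x >> 1) has a 1 wherever x has two consecutive 1 bits.)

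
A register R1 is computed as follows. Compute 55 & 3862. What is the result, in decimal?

55 = 000000110111
3862 = 111100010110
AND → 000000010110 = 22

22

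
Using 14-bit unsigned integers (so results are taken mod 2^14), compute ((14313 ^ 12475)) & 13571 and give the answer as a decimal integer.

1282

14313 = 11011111101001
12475 = 11000010111011
→ ^ → 00011101010010 = 1874
13571 = 11010100000011
→ & → 00010100000010 = 1282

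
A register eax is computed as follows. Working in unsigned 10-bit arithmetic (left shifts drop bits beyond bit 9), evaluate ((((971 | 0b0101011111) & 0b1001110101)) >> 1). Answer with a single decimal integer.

971 = 1111001011
0b0101011111 = 0101011111
→ | → 1111011111 = 991
0b1001110101 = 1001110101
→ & → 1001010101 = 597
→ >> 1 → 0100101010 = 298

298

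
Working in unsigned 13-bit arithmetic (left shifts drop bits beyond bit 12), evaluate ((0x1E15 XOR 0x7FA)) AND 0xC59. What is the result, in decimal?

0x1E15 = 1111000010101
0x7FA = 0011111111010
→ XOR → 1100111101111 = 6639
0xC59 = 0110001011001
→ AND → 0100001001001 = 2121

2121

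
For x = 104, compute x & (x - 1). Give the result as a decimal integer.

96

x = 1101000 = 104
x - 1 = 1100111
AND   = 1100000 = 96
(x & (x - 1) clears the lowest set bit of x.)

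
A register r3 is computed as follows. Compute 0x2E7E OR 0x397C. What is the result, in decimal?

0x2E7E = 10111001111110
0x397C = 11100101111100
 OR → 11111101111110 = 16254

16254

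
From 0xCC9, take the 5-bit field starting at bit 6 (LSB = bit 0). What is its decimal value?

19

v = 0110011001001
Shift right by 6: 0110011
Mask low 5 bits: 10011 = 19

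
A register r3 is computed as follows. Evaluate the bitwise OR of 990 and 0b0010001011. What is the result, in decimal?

990 = 1111011110
b = 0010001011
 OR → 1111011111 = 991

991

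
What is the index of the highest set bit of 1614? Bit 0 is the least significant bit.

10

1614 = 11001001110
The topmost 1 is at position 10 (since 2^10 = 1024 ≤ 1614 < 2048).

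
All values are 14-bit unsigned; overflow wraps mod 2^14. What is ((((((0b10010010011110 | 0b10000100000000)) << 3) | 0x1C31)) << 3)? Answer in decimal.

0b10010010011110 = 10010010011110
0b10000100000000 = 10000100000000
→ | → 10010110011110 = 9630
→ << 3 (mod 2^14) → 10110011110000 = 11504
0x1C31 = 01110000110001
→ | → 11110011110001 = 15601
→ << 3 (mod 2^14) → 10011110001000 = 10120

10120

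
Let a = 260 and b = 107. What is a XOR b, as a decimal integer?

367

260 = 100000100
107 = 001101011
XOR → 101101111 = 367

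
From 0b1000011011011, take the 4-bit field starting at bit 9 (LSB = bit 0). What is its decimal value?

v = 1000011011011
Shift right by 9: 1000
Mask low 4 bits: 1000 = 8

8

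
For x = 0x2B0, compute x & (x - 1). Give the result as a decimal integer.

672

x = 1010110000 = 688
x - 1 = 1010101111
AND   = 1010100000 = 672
(x & (x - 1) clears the lowest set bit of x.)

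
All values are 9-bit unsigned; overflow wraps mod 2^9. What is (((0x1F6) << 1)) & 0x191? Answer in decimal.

0x1F6 = 111110110
→ << 1 (mod 2^9) → 111101100 = 492
0x191 = 110010001
→ & → 110000000 = 384

384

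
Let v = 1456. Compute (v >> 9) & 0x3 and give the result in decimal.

v = 00010110110000
Shift right by 9: 00010
Mask low 2 bits: 10 = 2

2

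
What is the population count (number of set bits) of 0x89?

0x89 = 10001001
Count the 1s: 1 + 1 + 1 = 3

3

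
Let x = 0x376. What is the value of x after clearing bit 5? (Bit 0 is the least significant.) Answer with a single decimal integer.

854

x = 00001101110110
bit 5 is currently 1; clear it via x & ~(1 << 5) = x & ~32
→ 00001101010110 = 854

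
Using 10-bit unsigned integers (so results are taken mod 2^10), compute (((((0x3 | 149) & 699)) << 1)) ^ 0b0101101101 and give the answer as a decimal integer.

0x3 = 0000000011
149 = 0010010101
→ | → 0010010111 = 151
699 = 1010111011
→ & → 0010010011 = 147
→ << 1 (mod 2^10) → 0100100110 = 294
0b0101101101 = 0101101101
→ ^ → 0001001011 = 75

75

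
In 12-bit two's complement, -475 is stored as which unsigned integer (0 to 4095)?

475 in 12 bits: 000111011011
Invert: 111000100100
Add 1:  111000100101 = 3621
(Check: 2^12 - 475 = 4096 - 475 = 3621.)

3621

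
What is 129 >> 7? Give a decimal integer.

1

129 = 10000001
shift right by 7 → 00000001 = 1
(equivalently, floor(129 / 128))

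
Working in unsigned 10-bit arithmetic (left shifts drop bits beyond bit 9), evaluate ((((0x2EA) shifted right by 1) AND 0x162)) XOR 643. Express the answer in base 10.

0x2EA = 1011101010
→ shifted right by 1 → 0101110101 = 373
0x162 = 0101100010
→ AND → 0101100000 = 352
643 = 1010000011
→ XOR → 1111100011 = 995

995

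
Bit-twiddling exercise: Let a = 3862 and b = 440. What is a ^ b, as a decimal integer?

3862 = 111100010110
440 = 000110111000
XOR → 111010101110 = 3758

3758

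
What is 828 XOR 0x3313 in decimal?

12335

828 = 00001100111100
0x3313 = 11001100010011
XOR → 11000000101111 = 12335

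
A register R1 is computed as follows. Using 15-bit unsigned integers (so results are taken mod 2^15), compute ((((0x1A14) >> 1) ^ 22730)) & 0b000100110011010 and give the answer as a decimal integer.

0x1A14 = 001101000010100
→ >> 1 → 000110100001010 = 3338
22730 = 101100011001010
→ ^ → 101010111000000 = 21952
0b000100110011010 = 000100110011010
→ & → 000000110000000 = 384

384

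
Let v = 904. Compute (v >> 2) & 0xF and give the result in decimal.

v = 1110001000
Shift right by 2: 11100010
Mask low 4 bits: 0010 = 2

2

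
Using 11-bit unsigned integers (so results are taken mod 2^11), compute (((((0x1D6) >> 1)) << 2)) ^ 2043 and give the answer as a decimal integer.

1111

0x1D6 = 00111010110
→ >> 1 → 00011101011 = 235
→ << 2 (mod 2^11) → 01110101100 = 940
2043 = 11111111011
→ ^ → 10001010111 = 1111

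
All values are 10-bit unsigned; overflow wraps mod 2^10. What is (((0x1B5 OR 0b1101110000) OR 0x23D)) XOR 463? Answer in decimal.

562

0x1B5 = 0110110101
0b1101110000 = 1101110000
→ OR → 1111110101 = 1013
0x23D = 1000111101
→ OR → 1111111101 = 1021
463 = 0111001111
→ XOR → 1000110010 = 562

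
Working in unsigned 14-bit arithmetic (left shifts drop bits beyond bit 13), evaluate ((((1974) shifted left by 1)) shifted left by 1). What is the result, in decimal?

1974 = 00011110110110
→ shifted left by 1 (mod 2^14) → 00111101101100 = 3948
→ shifted left by 1 (mod 2^14) → 01111011011000 = 7896

7896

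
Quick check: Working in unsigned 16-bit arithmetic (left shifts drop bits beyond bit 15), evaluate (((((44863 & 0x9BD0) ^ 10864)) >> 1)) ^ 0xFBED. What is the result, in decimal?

44863 = 1010111100111111
0x9BD0 = 1001101111010000
→ & → 1000101100010000 = 35600
10864 = 0010101001110000
→ ^ → 1010000101100000 = 41312
→ >> 1 → 0101000010110000 = 20656
0xFBED = 1111101111101101
→ ^ → 1010101101011101 = 43869

43869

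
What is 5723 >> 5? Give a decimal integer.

178

5723 = 1011001011011
shift right by 5 → 0000010110010 = 178
(equivalently, floor(5723 / 32))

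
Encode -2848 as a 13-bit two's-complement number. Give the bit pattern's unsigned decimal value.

5344

2848 in 13 bits: 0101100100000
Invert: 1010011011111
Add 1:  1010011100000 = 5344
(Check: 2^13 - 2848 = 8192 - 2848 = 5344.)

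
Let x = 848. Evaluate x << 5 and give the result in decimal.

27136

848 = 000001101010000
shift left by 5 → 110101000000000 = 27136
(equivalently, 848 × 2^5 = 848 × 32)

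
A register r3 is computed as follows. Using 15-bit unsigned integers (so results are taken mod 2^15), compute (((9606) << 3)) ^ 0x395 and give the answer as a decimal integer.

12197

9606 = 010010110000110
→ << 3 (mod 2^15) → 010110000110000 = 11312
0x395 = 000001110010101
→ ^ → 010111110100101 = 12197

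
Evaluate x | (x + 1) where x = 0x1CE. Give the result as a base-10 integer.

x = 111001110 = 462
x + 1 = 111001111
OR    = 111001111 = 463
(x | (x + 1) sets the lowest cleared bit.)

463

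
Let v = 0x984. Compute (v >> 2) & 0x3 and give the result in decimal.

1

v = 100110000100
Shift right by 2: 1001100001
Mask low 2 bits: 01 = 1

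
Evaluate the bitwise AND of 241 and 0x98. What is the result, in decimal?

241 = 11110001
0x98 = 10011000
AND → 10010000 = 144

144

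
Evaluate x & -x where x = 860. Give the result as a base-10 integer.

x = 1101011100 = 860
-x (two's complement) = …0010100100
AND   = 0000000100 = 4
(x & -x isolates the lowest set bit of x.)

4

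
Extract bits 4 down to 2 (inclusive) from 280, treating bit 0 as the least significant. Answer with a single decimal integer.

v = 100011000
Shift right by 2: 1000110
Mask low 3 bits: 110 = 6

6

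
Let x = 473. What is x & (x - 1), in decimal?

x = 111011001 = 473
x - 1 = 111011000
AND   = 111011000 = 472
(x & (x - 1) clears the lowest set bit of x.)

472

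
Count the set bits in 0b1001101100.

n = 1001101100
Count the 1s: 1 + 1 + 1 + 1 + 1 = 5

5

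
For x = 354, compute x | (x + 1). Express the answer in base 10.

355

x = 101100010 = 354
x + 1 = 101100011
OR    = 101100011 = 355
(x | (x + 1) sets the lowest cleared bit.)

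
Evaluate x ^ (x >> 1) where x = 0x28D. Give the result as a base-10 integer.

x = 1010001101 = 653
x>>1 = 0101000110
XOR  = 1111001011 = 971
(x ^ (x >> 1) gives the standard binary-reflected Gray code of x.)

971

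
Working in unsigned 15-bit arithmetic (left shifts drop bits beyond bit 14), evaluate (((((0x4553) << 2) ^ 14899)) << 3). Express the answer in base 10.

31736

0x4553 = 100010101010011
→ << 2 (mod 2^15) → 001010101001100 = 5452
14899 = 011101000110011
→ ^ → 010111101111111 = 12159
→ << 3 (mod 2^15) → 111101111111000 = 31736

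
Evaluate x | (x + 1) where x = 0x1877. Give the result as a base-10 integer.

6271

x = 1100001110111 = 6263
x + 1 = 1100001111000
OR    = 1100001111111 = 6271
(x | (x + 1) sets the lowest cleared bit.)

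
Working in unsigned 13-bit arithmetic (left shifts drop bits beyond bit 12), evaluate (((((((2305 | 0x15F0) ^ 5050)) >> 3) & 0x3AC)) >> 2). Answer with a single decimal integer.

98

2305 = 0100100000001
0x15F0 = 1010111110000
→ | → 1110111110001 = 7665
5050 = 1001110111010
→ ^ → 0111001001011 = 3659
→ >> 3 → 0000111001001 = 457
0x3AC = 0001110101100
→ & → 0000110001000 = 392
→ >> 2 → 0000001100010 = 98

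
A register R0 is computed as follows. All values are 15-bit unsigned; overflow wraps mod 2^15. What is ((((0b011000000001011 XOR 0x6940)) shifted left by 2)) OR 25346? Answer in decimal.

0b011000000001011 = 011000000001011
0x6940 = 110100101000000
→ XOR → 101100101001011 = 22859
→ shifted left by 2 (mod 2^15) → 110010100101100 = 25900
25346 = 110001100000010
→ OR → 110011100101110 = 26414

26414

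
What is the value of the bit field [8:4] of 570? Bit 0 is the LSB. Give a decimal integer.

v = 1000111010
Shift right by 4: 100011
Mask low 5 bits: 00011 = 3

3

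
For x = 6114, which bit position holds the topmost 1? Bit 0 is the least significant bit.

6114 = 1011111100010
The topmost 1 is at position 12 (since 2^12 = 4096 ≤ 6114 < 8192).

12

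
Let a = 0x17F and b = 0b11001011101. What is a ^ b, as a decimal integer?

1826

0x17F = 00101111111
b = 11001011101
XOR → 11100100010 = 1826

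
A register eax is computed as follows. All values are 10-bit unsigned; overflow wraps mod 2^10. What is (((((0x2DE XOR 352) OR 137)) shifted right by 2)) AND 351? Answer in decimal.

0x2DE = 1011011110
352 = 0101100000
→ XOR → 1110111110 = 958
137 = 0010001001
→ OR → 1110111111 = 959
→ shifted right by 2 → 0011101111 = 239
351 = 0101011111
→ AND → 0001001111 = 79

79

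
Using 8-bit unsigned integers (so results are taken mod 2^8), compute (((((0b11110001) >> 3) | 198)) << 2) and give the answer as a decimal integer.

120

0b11110001 = 11110001
→ >> 3 → 00011110 = 30
198 = 11000110
→ | → 11011110 = 222
→ << 2 (mod 2^8) → 01111000 = 120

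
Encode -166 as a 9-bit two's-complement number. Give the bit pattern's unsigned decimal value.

166 in 9 bits: 010100110
Invert: 101011001
Add 1:  101011010 = 346
(Check: 2^9 - 166 = 512 - 166 = 346.)

346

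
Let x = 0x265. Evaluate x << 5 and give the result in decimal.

19616

0x265 = 000001001100101
shift left by 5 → 100110010100000 = 19616
(equivalently, 613 × 2^5 = 613 × 32)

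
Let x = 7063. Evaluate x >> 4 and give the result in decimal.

7063 = 1101110010111
shift right by 4 → 0000110111001 = 441
(equivalently, floor(7063 / 16))

441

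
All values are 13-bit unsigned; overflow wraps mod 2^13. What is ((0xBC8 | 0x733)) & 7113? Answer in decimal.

0xBC8 = 0101111001000
0x733 = 0011100110011
→ | → 0111111111011 = 4091
7113 = 1101111001001
→ & → 0101111001001 = 3017

3017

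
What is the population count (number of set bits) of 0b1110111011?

n = 1110111011
Count the 1s: 1 + 1 + 1 + 1 + 1 + 1 + 1 + 1 = 8

8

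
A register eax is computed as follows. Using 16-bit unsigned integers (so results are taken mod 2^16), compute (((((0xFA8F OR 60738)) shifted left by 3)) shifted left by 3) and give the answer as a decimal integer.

0xFA8F = 1111101010001111
60738 = 1110110101000010
→ OR → 1111111111001111 = 65487
→ shifted left by 3 (mod 2^16) → 1111111001111000 = 65144
→ shifted left by 3 (mod 2^16) → 1111001111000000 = 62400

62400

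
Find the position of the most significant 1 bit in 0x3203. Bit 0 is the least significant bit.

13

0x3203 = 11001000000011
The topmost 1 is at position 13 (since 2^13 = 8192 ≤ 12803 < 16384).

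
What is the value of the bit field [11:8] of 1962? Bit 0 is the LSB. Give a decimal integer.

v = 011110101010
Shift right by 8: 0111
Mask low 4 bits: 0111 = 7

7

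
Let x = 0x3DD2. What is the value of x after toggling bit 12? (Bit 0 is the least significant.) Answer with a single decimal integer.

11730

x = 11110111010010
bit 12 is currently 1; toggle it via x ^ (1 << 12) = x ^ 4096
→ 10110111010010 = 11730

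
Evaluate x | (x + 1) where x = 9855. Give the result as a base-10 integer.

x = 10011001111111 = 9855
x + 1 = 10011010000000
OR    = 10011011111111 = 9983
(x | (x + 1) sets the lowest cleared bit.)

9983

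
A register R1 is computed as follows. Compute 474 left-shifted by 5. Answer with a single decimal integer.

474 = 00000111011010
shift left by 5 → 11101101000000 = 15168
(equivalently, 474 × 2^5 = 474 × 32)

15168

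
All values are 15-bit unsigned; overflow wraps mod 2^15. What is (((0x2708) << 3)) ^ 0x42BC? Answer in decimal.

0x2708 = 010011100001000
→ << 3 (mod 2^15) → 011100001000000 = 14400
0x42BC = 100001010111100
→ ^ → 111101011111100 = 31484

31484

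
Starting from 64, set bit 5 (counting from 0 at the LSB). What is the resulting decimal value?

x = 01000000
bit 5 is currently 0; set it via x | (1 << 5) = x | 32
→ 01100000 = 96

96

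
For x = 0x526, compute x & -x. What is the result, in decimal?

2

x = 10100100110 = 1318
-x (two's complement) = …01011011010
AND   = 00000000010 = 2
(x & -x isolates the lowest set bit of x.)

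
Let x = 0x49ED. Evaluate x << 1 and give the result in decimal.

37850

0x49ED = 0100100111101101
shift left by 1 → 1001001111011010 = 37850
(equivalently, 18925 × 2^1 = 18925 × 2)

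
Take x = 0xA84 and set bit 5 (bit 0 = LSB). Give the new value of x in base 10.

2724

x = 101010000100
bit 5 is currently 0; set it via x | (1 << 5) = x | 32
→ 101010100100 = 2724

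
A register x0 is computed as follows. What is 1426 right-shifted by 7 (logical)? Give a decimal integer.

1426 = 10110010010
shift right by 7 → 00000001011 = 11
(equivalently, floor(1426 / 128))

11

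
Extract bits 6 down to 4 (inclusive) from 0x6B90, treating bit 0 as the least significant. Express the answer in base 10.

1

v = 110101110010000
Shift right by 4: 11010111001
Mask low 3 bits: 001 = 1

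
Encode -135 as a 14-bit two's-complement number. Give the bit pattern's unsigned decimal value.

135 in 14 bits: 00000010000111
Invert: 11111101111000
Add 1:  11111101111001 = 16249
(Check: 2^14 - 135 = 16384 - 135 = 16249.)

16249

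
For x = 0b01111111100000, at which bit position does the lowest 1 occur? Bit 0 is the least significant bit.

0b01111111100000 = 1111111100000
Trailing zeros: 5, so the lowest set bit is bit 5 (value 32).

5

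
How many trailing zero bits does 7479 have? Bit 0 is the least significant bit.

7479 = 1110100110111
Trailing zeros: 0, so the lowest set bit is bit 0 (value 1).

0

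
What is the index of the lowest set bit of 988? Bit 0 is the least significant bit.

988 = 1111011100
Trailing zeros: 2, so the lowest set bit is bit 2 (value 4).

2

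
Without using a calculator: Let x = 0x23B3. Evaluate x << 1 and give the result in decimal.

0x23B3 = 010001110110011
shift left by 1 → 100011101100110 = 18278
(equivalently, 9139 × 2^1 = 9139 × 2)

18278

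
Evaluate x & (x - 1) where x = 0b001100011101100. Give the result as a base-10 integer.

x = 1100011101100 = 6380
x - 1 = 1100011101011
AND   = 1100011101000 = 6376
(x & (x - 1) clears the lowest set bit of x.)

6376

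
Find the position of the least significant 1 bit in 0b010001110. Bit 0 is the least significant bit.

0b010001110 = 10001110
Trailing zeros: 1, so the lowest set bit is bit 1 (value 2).

1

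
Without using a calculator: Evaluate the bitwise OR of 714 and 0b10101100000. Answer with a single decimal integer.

2026

714 = 01011001010
b = 10101100000
 OR → 11111101010 = 2026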